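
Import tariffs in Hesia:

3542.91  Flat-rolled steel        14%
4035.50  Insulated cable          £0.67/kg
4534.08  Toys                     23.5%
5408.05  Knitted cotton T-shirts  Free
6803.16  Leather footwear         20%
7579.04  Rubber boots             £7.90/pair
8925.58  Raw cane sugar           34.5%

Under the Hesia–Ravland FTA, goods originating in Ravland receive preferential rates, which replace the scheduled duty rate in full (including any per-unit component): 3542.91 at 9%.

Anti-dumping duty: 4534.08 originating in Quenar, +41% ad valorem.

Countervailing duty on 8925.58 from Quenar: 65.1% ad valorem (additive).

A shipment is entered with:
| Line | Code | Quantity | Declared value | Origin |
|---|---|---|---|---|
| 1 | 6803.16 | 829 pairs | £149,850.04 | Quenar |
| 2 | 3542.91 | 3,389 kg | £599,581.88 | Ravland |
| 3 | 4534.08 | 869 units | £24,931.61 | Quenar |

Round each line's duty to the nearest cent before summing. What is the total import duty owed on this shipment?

£100,013.27

Line 1 (6803.16, Quenar, 829 pairs, £149,850.04):
Base rate for 6803.16 is 20%.
Duty = £149,850.04 × 20% = £29,970.01.
Line 2 (3542.91, Ravland, 3,389 kg, £599,581.88):
Base rate for 3542.91 is 14%.
Origin Ravland qualifies under the Hesia–Ravland agreement and 3542.91 is covered: preferential rate 9% applies instead.
Duty = £599,581.88 × 9% = £53,962.37.
Line 3 (4534.08, Quenar, 869 units, £24,931.61):
Base rate for 4534.08 is 23.5%.
Additional duty on 4534.08 from Quenar: +41%. Applied ad valorem rate: 23.5% + 41% = 64.5%.
Duty = £24,931.61 × 64.5% = £16,080.89.
Total = £29,970.01 + £53,962.37 + £16,080.89 = £100,013.27.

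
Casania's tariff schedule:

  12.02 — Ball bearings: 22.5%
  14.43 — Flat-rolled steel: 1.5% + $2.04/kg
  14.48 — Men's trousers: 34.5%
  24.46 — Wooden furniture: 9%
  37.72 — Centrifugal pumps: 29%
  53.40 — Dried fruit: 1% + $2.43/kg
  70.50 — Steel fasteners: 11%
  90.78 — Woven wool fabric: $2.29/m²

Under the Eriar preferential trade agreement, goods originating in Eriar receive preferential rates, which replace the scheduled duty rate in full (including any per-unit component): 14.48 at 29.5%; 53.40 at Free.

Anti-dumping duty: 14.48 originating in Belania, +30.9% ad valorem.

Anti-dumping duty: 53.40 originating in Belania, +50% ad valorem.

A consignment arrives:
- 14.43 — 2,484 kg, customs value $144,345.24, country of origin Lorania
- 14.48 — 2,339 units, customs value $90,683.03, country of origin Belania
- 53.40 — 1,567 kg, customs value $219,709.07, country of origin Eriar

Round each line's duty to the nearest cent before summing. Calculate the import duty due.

Line 1 (14.43, Lorania, 2,484 kg, $144,345.24):
Base rate for 14.43 is 1.5% + $2.04/kg.
Duty = $144,345.24 × 1.5% + 2,484 × $2.04 = $7,232.54.
Line 2 (14.48, Belania, 2,339 units, $90,683.03):
Base rate for 14.48 is 34.5%.
14.48 has an FTA preferential rate, but origin Belania is not Eriar; base rate stands.
Additional duty on 14.48 from Belania: +30.9%. Applied ad valorem rate: 34.5% + 30.9% = 65.4%.
Duty = $90,683.03 × 65.4% = $59,306.70.
Line 3 (53.40, Eriar, 1,567 kg, $219,709.07):
Base rate for 53.40 is 1% + $2.43/kg.
Origin Eriar qualifies under the Casania–Eriar agreement and 53.40 is covered: preferential rate Free applies instead.
The additional-duty order on 53.40 targets Belania, not Eriar; it does not apply.
Duty = $219,709.07 × 0% = $0.00.
Total = $7,232.54 + $59,306.70 + $0.00 = $66,539.24.

$66,539.24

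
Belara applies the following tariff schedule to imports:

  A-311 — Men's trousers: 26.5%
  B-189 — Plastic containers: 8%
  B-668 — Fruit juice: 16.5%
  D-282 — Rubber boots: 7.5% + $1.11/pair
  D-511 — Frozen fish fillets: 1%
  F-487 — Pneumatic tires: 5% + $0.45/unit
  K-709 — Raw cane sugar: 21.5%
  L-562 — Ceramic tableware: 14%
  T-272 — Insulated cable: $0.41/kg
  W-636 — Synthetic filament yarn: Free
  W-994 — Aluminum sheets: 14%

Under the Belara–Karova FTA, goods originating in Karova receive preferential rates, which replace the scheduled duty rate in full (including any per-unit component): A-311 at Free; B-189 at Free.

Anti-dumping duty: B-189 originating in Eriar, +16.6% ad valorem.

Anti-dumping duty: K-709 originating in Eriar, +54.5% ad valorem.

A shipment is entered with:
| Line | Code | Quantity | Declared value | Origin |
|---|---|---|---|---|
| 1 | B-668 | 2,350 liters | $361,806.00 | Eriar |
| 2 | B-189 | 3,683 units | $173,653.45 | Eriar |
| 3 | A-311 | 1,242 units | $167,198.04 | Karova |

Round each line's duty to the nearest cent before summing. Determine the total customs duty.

$102,416.74

Line 1 (B-668, Eriar, 2,350 liters, $361,806.00):
Base rate for B-668 is 16.5%.
Duty = $361,806.00 × 16.5% = $59,697.99.
Line 2 (B-189, Eriar, 3,683 units, $173,653.45):
Base rate for B-189 is 8%.
B-189 has an FTA preferential rate, but origin Eriar is not Karova; base rate stands.
Additional duty on B-189 from Eriar: +16.6%. Applied ad valorem rate: 8% + 16.6% = 24.6%.
Duty = $173,653.45 × 24.6% = $42,718.75.
Line 3 (A-311, Karova, 1,242 units, $167,198.04):
Base rate for A-311 is 26.5%.
Origin Karova qualifies under the Belara–Karova agreement and A-311 is covered: preferential rate Free applies instead.
Duty = $167,198.04 × 0% = $0.00.
Total = $59,697.99 + $42,718.75 + $0.00 = $102,416.74.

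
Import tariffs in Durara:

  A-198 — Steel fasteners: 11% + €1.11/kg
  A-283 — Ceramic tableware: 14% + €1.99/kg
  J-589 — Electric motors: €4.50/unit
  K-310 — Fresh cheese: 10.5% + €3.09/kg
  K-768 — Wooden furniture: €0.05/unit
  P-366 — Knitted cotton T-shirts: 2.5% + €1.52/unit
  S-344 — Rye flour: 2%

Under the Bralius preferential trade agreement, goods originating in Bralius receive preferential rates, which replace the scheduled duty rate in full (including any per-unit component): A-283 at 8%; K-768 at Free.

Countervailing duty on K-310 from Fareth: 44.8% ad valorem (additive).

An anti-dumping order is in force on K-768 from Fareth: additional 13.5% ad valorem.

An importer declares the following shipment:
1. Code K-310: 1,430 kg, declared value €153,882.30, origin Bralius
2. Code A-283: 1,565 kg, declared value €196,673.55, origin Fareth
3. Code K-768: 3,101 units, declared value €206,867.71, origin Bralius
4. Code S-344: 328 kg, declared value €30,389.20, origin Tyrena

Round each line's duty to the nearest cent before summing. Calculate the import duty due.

Line 1 (K-310, Bralius, 1,430 kg, €153,882.30):
Base rate for K-310 is 10.5% + €3.09/kg.
Origin Bralius is the FTA partner but K-310 is not on the preference list; base rate stands.
The additional-duty order on K-310 targets Fareth, not Bralius; it does not apply.
Duty = €153,882.30 × 10.5% + 1,430 × €3.09 = €20,576.34.
Line 2 (A-283, Fareth, 1,565 kg, €196,673.55):
Base rate for A-283 is 14% + €1.99/kg.
A-283 has an FTA preferential rate, but origin Fareth is not Bralius; base rate stands.
Duty = €196,673.55 × 14% + 1,565 × €1.99 = €30,648.65.
Line 3 (K-768, Bralius, 3,101 units, €206,867.71):
Base rate for K-768 is €0.05/unit.
Origin Bralius qualifies under the Durara–Bralius agreement and K-768 is covered: preferential rate Free applies instead.
The additional-duty order on K-768 targets Fareth, not Bralius; it does not apply.
Duty = €206,867.71 × 0% = €0.00.
Line 4 (S-344, Tyrena, 328 kg, €30,389.20):
Base rate for S-344 is 2%.
Duty = €30,389.20 × 2% = €607.78.
Total = €20,576.34 + €30,648.65 + €0.00 + €607.78 = €51,832.77.

€51,832.77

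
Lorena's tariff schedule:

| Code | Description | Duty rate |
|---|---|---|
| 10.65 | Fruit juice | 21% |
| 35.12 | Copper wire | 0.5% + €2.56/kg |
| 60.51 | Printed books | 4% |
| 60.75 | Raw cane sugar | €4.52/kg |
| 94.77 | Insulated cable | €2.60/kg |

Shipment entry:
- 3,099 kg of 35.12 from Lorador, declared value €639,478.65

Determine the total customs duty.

Line 1 (35.12, Lorador, 3,099 kg, €639,478.65):
Base rate for 35.12 is 0.5% + €2.56/kg.
Duty = €639,478.65 × 0.5% + 3,099 × €2.56 = €11,130.83.

€11,130.83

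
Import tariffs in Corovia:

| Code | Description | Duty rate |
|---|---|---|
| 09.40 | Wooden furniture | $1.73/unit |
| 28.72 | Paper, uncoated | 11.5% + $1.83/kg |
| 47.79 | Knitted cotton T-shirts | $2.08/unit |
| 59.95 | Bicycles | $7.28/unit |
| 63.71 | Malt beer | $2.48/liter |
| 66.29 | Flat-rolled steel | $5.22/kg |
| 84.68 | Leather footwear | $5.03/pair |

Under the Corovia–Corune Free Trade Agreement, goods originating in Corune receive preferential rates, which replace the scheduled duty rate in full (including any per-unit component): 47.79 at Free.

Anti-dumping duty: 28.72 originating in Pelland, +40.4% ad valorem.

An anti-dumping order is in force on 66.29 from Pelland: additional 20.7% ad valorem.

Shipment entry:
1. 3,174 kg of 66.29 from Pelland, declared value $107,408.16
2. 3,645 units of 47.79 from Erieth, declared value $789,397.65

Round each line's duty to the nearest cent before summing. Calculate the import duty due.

$46,383.37

Line 1 (66.29, Pelland, 3,174 kg, $107,408.16):
Base rate for 66.29 is $5.22/kg.
Additional duty on 66.29 from Pelland: +20.7% ad valorem. Applied ad valorem rate = 20.7%.
Duty = $107,408.16 × 20.7% + 3,174 × $5.22 = $38,801.77.
Line 2 (47.79, Erieth, 3,645 units, $789,397.65):
Base rate for 47.79 is $2.08/unit.
47.79 has an FTA preferential rate, but origin Erieth is not Corune; base rate stands.
Duty = 3,645 × $2.08 = $7,581.60.
Total = $38,801.77 + $7,581.60 = $46,383.37.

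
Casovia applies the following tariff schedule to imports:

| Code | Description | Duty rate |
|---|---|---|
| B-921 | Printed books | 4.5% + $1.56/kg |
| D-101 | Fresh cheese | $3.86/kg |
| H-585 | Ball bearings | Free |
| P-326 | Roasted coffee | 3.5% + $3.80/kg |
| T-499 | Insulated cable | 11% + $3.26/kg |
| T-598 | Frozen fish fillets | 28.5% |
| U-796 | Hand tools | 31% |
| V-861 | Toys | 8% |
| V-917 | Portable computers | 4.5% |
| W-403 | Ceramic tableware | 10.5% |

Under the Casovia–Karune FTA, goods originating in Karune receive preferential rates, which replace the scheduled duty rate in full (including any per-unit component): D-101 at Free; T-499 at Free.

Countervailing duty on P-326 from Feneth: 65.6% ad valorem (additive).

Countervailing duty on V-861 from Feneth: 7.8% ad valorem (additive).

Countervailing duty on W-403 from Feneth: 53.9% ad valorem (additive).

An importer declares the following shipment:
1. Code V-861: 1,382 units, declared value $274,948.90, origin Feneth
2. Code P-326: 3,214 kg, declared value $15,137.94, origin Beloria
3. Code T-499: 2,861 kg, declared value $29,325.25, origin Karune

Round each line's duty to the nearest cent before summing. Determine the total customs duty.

$56,184.96

Line 1 (V-861, Feneth, 1,382 units, $274,948.90):
Base rate for V-861 is 8%.
Additional duty on V-861 from Feneth: +7.8%. Applied ad valorem rate: 8% + 7.8% = 15.8%.
Duty = $274,948.90 × 15.8% = $43,441.93.
Line 2 (P-326, Beloria, 3,214 kg, $15,137.94):
Base rate for P-326 is 3.5% + $3.80/kg.
The additional-duty order on P-326 targets Feneth, not Beloria; it does not apply.
Duty = $15,137.94 × 3.5% + 3,214 × $3.80 = $12,743.03.
Line 3 (T-499, Karune, 2,861 kg, $29,325.25):
Base rate for T-499 is 11% + $3.26/kg.
Origin Karune qualifies under the Casovia–Karune agreement and T-499 is covered: preferential rate Free applies instead.
Duty = $29,325.25 × 0% = $0.00.
Total = $43,441.93 + $12,743.03 + $0.00 = $56,184.96.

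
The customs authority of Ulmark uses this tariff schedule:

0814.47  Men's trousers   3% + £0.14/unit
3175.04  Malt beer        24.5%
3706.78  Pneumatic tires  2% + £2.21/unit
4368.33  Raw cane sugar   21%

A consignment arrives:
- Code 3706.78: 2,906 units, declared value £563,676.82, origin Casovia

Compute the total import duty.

Line 1 (3706.78, Casovia, 2,906 units, £563,676.82):
Base rate for 3706.78 is 2% + £2.21/unit.
Duty = £563,676.82 × 2% + 2,906 × £2.21 = £17,695.80.

£17,695.80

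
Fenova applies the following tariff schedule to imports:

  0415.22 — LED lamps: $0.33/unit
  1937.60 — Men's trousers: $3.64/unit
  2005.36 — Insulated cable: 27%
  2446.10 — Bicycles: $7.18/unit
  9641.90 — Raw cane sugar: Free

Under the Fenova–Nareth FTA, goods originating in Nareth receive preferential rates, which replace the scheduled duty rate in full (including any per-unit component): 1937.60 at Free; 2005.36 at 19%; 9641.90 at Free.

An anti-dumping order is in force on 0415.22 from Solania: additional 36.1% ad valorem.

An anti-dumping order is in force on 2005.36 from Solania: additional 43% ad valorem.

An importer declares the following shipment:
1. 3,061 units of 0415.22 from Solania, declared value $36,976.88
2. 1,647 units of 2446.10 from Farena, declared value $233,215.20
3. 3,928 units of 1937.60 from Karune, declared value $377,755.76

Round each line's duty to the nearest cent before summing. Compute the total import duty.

$40,482.16

Line 1 (0415.22, Solania, 3,061 units, $36,976.88):
Base rate for 0415.22 is $0.33/unit.
Additional duty on 0415.22 from Solania: +36.1% ad valorem. Applied ad valorem rate = 36.1%.
Duty = $36,976.88 × 36.1% + 3,061 × $0.33 = $14,358.78.
Line 2 (2446.10, Farena, 1,647 units, $233,215.20):
Base rate for 2446.10 is $7.18/unit.
Duty = 1,647 × $7.18 = $11,825.46.
Line 3 (1937.60, Karune, 3,928 units, $377,755.76):
Base rate for 1937.60 is $3.64/unit.
1937.60 has an FTA preferential rate, but origin Karune is not Nareth; base rate stands.
Duty = 3,928 × $3.64 = $14,297.92.
Total = $14,358.78 + $11,825.46 + $14,297.92 = $40,482.16.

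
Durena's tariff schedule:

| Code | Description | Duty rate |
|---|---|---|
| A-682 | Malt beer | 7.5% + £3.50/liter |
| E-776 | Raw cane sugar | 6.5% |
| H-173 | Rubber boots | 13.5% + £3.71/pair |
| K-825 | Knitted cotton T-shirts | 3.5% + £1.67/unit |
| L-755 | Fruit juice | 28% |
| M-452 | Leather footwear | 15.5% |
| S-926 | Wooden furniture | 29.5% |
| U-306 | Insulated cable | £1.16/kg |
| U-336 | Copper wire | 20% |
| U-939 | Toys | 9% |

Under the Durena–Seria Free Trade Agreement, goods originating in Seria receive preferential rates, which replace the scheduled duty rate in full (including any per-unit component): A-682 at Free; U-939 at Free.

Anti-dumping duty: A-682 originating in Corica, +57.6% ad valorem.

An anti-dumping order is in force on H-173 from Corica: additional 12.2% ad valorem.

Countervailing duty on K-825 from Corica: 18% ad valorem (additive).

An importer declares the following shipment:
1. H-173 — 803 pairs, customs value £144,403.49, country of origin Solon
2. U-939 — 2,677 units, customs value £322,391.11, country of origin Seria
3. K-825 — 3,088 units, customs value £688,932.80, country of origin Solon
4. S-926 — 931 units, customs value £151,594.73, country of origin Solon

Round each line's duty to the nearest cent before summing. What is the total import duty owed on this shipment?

Line 1 (H-173, Solon, 803 pairs, £144,403.49):
Base rate for H-173 is 13.5% + £3.71/pair.
The additional-duty order on H-173 targets Corica, not Solon; it does not apply.
Duty = £144,403.49 × 13.5% + 803 × £3.71 = £22,473.60.
Line 2 (U-939, Seria, 2,677 units, £322,391.11):
Base rate for U-939 is 9%.
Origin Seria qualifies under the Durena–Seria agreement and U-939 is covered: preferential rate Free applies instead.
Duty = £322,391.11 × 0% = £0.00.
Line 3 (K-825, Solon, 3,088 units, £688,932.80):
Base rate for K-825 is 3.5% + £1.67/unit.
The additional-duty order on K-825 targets Corica, not Solon; it does not apply.
Duty = £688,932.80 × 3.5% + 3,088 × £1.67 = £29,269.61.
Line 4 (S-926, Solon, 931 units, £151,594.73):
Base rate for S-926 is 29.5%.
Duty = £151,594.73 × 29.5% = £44,720.45.
Total = £22,473.60 + £0.00 + £29,269.61 + £44,720.45 = £96,463.66.

£96,463.66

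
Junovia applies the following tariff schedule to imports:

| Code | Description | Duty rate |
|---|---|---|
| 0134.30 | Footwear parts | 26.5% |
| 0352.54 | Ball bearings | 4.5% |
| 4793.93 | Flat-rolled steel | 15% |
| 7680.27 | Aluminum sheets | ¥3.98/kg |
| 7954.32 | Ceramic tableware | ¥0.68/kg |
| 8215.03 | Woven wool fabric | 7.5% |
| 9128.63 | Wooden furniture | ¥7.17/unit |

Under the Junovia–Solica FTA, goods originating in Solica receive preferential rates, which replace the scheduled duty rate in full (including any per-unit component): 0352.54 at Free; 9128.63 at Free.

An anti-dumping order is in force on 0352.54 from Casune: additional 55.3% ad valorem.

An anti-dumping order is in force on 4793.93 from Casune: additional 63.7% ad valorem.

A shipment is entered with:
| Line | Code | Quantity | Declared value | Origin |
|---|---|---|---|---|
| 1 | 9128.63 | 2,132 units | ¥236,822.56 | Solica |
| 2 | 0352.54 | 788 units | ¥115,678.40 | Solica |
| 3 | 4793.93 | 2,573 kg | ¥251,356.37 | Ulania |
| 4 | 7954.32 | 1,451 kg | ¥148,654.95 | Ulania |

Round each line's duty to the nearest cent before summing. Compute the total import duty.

Line 1 (9128.63, Solica, 2,132 units, ¥236,822.56):
Base rate for 9128.63 is ¥7.17/unit.
Origin Solica qualifies under the Junovia–Solica agreement and 9128.63 is covered: preferential rate Free applies instead.
Duty = ¥236,822.56 × 0% = ¥0.00.
Line 2 (0352.54, Solica, 788 units, ¥115,678.40):
Base rate for 0352.54 is 4.5%.
Origin Solica qualifies under the Junovia–Solica agreement and 0352.54 is covered: preferential rate Free applies instead.
The additional-duty order on 0352.54 targets Casune, not Solica; it does not apply.
Duty = ¥115,678.40 × 0% = ¥0.00.
Line 3 (4793.93, Ulania, 2,573 kg, ¥251,356.37):
Base rate for 4793.93 is 15%.
The additional-duty order on 4793.93 targets Casune, not Ulania; it does not apply.
Duty = ¥251,356.37 × 15% = ¥37,703.46.
Line 4 (7954.32, Ulania, 1,451 kg, ¥148,654.95):
Base rate for 7954.32 is ¥0.68/kg.
Duty = 1,451 × ¥0.68 = ¥986.68.
Total = ¥0.00 + ¥0.00 + ¥37,703.46 + ¥986.68 = ¥38,690.14.

¥38,690.14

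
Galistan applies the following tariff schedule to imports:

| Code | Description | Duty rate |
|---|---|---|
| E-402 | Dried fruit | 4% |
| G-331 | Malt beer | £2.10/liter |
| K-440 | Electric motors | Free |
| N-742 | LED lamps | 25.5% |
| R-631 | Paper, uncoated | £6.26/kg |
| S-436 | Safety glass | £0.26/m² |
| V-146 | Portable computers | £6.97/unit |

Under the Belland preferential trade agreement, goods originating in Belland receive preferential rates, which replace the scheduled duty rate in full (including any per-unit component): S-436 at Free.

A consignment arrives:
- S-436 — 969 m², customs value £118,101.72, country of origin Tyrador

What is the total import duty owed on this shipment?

£251.94

Line 1 (S-436, Tyrador, 969 m², £118,101.72):
Base rate for S-436 is £0.26/m².
S-436 has an FTA preferential rate, but origin Tyrador is not Belland; base rate stands.
Duty = 969 × £0.26 = £251.94.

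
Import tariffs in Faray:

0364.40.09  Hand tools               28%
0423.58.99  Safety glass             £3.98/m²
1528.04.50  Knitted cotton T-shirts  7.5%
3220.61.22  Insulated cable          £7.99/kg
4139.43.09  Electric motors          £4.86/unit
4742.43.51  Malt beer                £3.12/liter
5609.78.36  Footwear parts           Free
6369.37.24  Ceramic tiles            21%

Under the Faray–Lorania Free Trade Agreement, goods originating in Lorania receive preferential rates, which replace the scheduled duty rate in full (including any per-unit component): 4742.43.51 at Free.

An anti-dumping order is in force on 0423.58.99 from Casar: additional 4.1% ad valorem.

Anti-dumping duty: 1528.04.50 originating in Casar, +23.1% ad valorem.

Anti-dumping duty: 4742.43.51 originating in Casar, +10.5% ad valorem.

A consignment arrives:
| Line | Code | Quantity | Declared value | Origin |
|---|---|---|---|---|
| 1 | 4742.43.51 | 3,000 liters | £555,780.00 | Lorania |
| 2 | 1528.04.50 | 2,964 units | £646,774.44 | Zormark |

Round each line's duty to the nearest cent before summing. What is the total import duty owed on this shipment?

Line 1 (4742.43.51, Lorania, 3,000 liters, £555,780.00):
Base rate for 4742.43.51 is £3.12/liter.
Origin Lorania qualifies under the Faray–Lorania agreement and 4742.43.51 is covered: preferential rate Free applies instead.
The additional-duty order on 4742.43.51 targets Casar, not Lorania; it does not apply.
Duty = £555,780.00 × 0% = £0.00.
Line 2 (1528.04.50, Zormark, 2,964 units, £646,774.44):
Base rate for 1528.04.50 is 7.5%.
The additional-duty order on 1528.04.50 targets Casar, not Zormark; it does not apply.
Duty = £646,774.44 × 7.5% = £48,508.08.
Total = £0.00 + £48,508.08 = £48,508.08.

£48,508.08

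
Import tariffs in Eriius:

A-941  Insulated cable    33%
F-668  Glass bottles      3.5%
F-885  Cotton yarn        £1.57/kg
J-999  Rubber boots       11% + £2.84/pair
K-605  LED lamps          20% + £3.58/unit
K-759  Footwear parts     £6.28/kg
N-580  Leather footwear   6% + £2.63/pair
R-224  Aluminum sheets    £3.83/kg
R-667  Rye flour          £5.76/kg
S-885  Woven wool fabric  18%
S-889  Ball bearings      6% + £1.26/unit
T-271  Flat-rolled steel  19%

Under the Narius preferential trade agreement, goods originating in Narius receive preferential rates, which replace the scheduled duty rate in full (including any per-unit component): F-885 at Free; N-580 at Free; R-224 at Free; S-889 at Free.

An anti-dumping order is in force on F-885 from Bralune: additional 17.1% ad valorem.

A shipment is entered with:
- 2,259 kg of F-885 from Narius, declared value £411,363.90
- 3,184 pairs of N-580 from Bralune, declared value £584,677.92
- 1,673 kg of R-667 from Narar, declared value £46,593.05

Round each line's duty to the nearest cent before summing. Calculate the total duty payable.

Line 1 (F-885, Narius, 2,259 kg, £411,363.90):
Base rate for F-885 is £1.57/kg.
Origin Narius qualifies under the Eriius–Narius agreement and F-885 is covered: preferential rate Free applies instead.
The additional-duty order on F-885 targets Bralune, not Narius; it does not apply.
Duty = £411,363.90 × 0% = £0.00.
Line 2 (N-580, Bralune, 3,184 pairs, £584,677.92):
Base rate for N-580 is 6% + £2.63/pair.
N-580 has an FTA preferential rate, but origin Bralune is not Narius; base rate stands.
Duty = £584,677.92 × 6% + 3,184 × £2.63 = £43,454.60.
Line 3 (R-667, Narar, 1,673 kg, £46,593.05):
Base rate for R-667 is £5.76/kg.
Duty = 1,673 × £5.76 = £9,636.48.
Total = £0.00 + £43,454.60 + £9,636.48 = £53,091.08.

£53,091.08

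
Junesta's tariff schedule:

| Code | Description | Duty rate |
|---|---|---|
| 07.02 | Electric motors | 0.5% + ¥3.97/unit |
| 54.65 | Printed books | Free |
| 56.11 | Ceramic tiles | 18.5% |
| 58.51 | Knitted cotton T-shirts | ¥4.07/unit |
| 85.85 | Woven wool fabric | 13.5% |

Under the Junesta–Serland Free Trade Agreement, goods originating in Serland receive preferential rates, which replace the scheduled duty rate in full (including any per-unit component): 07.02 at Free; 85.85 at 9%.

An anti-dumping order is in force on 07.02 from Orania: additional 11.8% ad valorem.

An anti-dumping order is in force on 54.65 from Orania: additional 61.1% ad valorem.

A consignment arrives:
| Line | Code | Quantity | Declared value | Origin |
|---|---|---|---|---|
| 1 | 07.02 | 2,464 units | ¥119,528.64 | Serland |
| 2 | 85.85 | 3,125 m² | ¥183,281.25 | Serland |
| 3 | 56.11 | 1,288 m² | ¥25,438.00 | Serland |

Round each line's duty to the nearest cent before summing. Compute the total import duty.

¥21,201.34

Line 1 (07.02, Serland, 2,464 units, ¥119,528.64):
Base rate for 07.02 is 0.5% + ¥3.97/unit.
Origin Serland qualifies under the Junesta–Serland agreement and 07.02 is covered: preferential rate Free applies instead.
The additional-duty order on 07.02 targets Orania, not Serland; it does not apply.
Duty = ¥119,528.64 × 0% = ¥0.00.
Line 2 (85.85, Serland, 3,125 m², ¥183,281.25):
Base rate for 85.85 is 13.5%.
Origin Serland qualifies under the Junesta–Serland agreement and 85.85 is covered: preferential rate 9% applies instead.
Duty = ¥183,281.25 × 9% = ¥16,495.31.
Line 3 (56.11, Serland, 1,288 m², ¥25,438.00):
Base rate for 56.11 is 18.5%.
Origin Serland is the FTA partner but 56.11 is not on the preference list; base rate stands.
Duty = ¥25,438.00 × 18.5% = ¥4,706.03.
Total = ¥0.00 + ¥16,495.31 + ¥4,706.03 = ¥21,201.34.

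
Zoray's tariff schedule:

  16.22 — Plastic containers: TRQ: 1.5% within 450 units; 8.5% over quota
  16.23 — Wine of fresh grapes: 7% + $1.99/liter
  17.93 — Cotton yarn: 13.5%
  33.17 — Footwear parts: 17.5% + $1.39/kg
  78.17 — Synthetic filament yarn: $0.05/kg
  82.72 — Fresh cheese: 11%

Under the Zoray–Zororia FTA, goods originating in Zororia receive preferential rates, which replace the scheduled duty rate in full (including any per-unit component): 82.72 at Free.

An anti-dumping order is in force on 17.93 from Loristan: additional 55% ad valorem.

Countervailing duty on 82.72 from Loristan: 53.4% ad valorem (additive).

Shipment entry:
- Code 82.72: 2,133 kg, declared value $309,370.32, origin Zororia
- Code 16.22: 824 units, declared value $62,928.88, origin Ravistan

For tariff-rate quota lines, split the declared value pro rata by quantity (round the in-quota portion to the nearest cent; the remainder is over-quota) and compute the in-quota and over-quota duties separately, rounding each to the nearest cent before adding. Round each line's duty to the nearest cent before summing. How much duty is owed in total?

$2,943.30

Line 1 (82.72, Zororia, 2,133 kg, $309,370.32):
Base rate for 82.72 is 11%.
Origin Zororia qualifies under the Zoray–Zororia agreement and 82.72 is covered: preferential rate Free applies instead.
The additional-duty order on 82.72 targets Loristan, not Zororia; it does not apply.
Duty = $309,370.32 × 0% = $0.00.
Line 2 (16.22, Ravistan, 824 units, $62,928.88):
Code 16.22 is under a tariff-rate quota (threshold 450 units). In-quota: 450 units at 1.5%; over-quota: 374 units at 8.5%.
Pro-rata value split: in-quota = $62,928.88 × 450/824 = $34,366.50; over-quota = $62,928.88 − $34,366.50 = $28,562.38.
In-quota duty = $34,366.50 × 1.5% = $515.50. Over-quota duty = $28,562.38 × 8.5% = $2,427.80.
Line duty = $515.50 + $2,427.80 = $2,943.30.
Total = $0.00 + $2,943.30 = $2,943.30.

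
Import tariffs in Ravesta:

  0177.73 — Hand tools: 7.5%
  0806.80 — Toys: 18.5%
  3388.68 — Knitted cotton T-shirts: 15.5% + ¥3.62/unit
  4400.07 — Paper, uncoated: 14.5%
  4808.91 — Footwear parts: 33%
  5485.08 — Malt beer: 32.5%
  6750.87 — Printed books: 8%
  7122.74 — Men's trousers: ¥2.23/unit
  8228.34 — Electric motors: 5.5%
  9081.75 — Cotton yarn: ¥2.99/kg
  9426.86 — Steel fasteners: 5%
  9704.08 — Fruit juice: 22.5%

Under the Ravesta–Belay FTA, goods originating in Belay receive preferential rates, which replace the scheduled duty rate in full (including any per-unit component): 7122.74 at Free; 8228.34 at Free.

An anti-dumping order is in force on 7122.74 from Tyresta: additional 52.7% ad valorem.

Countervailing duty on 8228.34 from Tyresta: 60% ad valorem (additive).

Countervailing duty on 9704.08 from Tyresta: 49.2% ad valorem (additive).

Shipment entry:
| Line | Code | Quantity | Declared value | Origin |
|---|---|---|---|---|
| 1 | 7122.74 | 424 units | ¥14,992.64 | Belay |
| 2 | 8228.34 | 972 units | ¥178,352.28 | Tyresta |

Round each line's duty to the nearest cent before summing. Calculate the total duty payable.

Line 1 (7122.74, Belay, 424 units, ¥14,992.64):
Base rate for 7122.74 is ¥2.23/unit.
Origin Belay qualifies under the Ravesta–Belay agreement and 7122.74 is covered: preferential rate Free applies instead.
The additional-duty order on 7122.74 targets Tyresta, not Belay; it does not apply.
Duty = ¥14,992.64 × 0% = ¥0.00.
Line 2 (8228.34, Tyresta, 972 units, ¥178,352.28):
Base rate for 8228.34 is 5.5%.
8228.34 has an FTA preferential rate, but origin Tyresta is not Belay; base rate stands.
Additional duty on 8228.34 from Tyresta: +60%. Applied ad valorem rate: 5.5% + 60% = 65.5%.
Duty = ¥178,352.28 × 65.5% = ¥116,820.74.
Total = ¥0.00 + ¥116,820.74 = ¥116,820.74.

¥116,820.74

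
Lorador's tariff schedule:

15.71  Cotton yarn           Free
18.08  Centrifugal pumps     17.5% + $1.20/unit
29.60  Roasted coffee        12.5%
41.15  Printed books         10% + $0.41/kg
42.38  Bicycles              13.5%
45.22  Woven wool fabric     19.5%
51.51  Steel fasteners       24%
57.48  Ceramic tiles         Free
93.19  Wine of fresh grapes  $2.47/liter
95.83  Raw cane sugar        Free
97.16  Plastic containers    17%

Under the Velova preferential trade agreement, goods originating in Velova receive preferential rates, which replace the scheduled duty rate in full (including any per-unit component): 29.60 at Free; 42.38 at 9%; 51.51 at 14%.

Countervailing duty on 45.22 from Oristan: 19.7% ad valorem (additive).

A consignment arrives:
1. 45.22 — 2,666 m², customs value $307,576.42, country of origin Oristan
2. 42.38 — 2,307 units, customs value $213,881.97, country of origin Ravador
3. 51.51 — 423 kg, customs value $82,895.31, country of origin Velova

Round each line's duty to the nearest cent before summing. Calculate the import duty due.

Line 1 (45.22, Oristan, 2,666 m², $307,576.42):
Base rate for 45.22 is 19.5%.
Additional duty on 45.22 from Oristan: +19.7%. Applied ad valorem rate: 19.5% + 19.7% = 39.2%.
Duty = $307,576.42 × 39.2% = $120,569.96.
Line 2 (42.38, Ravador, 2,307 units, $213,881.97):
Base rate for 42.38 is 13.5%.
42.38 has an FTA preferential rate, but origin Ravador is not Velova; base rate stands.
Duty = $213,881.97 × 13.5% = $28,874.07.
Line 3 (51.51, Velova, 423 kg, $82,895.31):
Base rate for 51.51 is 24%.
Origin Velova qualifies under the Lorador–Velova agreement and 51.51 is covered: preferential rate 14% applies instead.
Duty = $82,895.31 × 14% = $11,605.34.
Total = $120,569.96 + $28,874.07 + $11,605.34 = $161,049.37.

$161,049.37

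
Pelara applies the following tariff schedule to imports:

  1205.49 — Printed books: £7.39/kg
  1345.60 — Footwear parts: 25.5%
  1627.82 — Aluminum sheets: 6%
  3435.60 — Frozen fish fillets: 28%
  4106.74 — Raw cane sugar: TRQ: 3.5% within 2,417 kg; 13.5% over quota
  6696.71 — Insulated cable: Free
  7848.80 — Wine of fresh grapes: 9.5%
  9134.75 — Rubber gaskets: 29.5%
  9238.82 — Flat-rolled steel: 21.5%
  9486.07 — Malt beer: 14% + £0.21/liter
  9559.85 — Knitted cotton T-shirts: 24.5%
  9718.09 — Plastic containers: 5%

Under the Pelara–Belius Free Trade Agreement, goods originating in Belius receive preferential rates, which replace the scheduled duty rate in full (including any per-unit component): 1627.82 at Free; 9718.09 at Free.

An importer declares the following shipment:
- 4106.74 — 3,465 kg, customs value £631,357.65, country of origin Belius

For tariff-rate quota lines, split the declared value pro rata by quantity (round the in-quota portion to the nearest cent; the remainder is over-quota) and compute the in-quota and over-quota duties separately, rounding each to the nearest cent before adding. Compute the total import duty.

£41,193.12

Line 1 (4106.74, Belius, 3,465 kg, £631,357.65):
Code 4106.74 is under a tariff-rate quota (threshold 2,417 kg). In-quota: 2,417 kg at 3.5%; over-quota: 1,048 kg at 13.5%.
Pro-rata value split: in-quota = £631,357.65 × 2,417/3,465 = £440,401.57; over-quota = £631,357.65 − £440,401.57 = £190,956.08.
In-quota duty = £440,401.57 × 3.5% = £15,414.05. Over-quota duty = £190,956.08 × 13.5% = £25,779.07.
Line duty = £15,414.05 + £25,779.07 = £41,193.12.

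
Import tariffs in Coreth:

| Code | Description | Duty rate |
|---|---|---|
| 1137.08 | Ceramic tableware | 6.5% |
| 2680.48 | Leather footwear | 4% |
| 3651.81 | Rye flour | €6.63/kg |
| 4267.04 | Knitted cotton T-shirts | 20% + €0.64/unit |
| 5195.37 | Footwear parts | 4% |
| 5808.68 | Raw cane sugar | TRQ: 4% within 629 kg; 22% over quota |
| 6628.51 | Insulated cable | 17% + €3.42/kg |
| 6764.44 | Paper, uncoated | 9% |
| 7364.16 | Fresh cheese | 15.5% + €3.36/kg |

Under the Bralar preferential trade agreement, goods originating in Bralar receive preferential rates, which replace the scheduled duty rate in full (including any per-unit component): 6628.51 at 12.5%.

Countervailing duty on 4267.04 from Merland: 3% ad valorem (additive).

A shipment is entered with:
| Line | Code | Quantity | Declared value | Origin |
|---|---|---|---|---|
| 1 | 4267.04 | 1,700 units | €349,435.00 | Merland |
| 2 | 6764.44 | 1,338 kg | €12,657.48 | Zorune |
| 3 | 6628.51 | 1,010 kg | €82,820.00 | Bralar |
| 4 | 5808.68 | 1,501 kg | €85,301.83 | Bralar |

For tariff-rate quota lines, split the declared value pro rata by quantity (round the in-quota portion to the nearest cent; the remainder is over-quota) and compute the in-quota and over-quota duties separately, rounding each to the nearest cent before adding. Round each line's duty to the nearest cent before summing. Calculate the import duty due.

€105,281.83

Line 1 (4267.04, Merland, 1,700 units, €349,435.00):
Base rate for 4267.04 is 20% + €0.64/unit.
Additional duty on 4267.04 from Merland: +3%. Applied ad valorem rate: 20% + 3% = 23%.
Duty = €349,435.00 × 23% + 1,700 × €0.64 = €81,458.05.
Line 2 (6764.44, Zorune, 1,338 kg, €12,657.48):
Base rate for 6764.44 is 9%.
Duty = €12,657.48 × 9% = €1,139.17.
Line 3 (6628.51, Bralar, 1,010 kg, €82,820.00):
Base rate for 6628.51 is 17% + €3.42/kg.
Origin Bralar qualifies under the Coreth–Bralar agreement and 6628.51 is covered: preferential rate 12.5% applies instead.
Duty = €82,820.00 × 12.5% = €10,352.50.
Line 4 (5808.68, Bralar, 1,501 kg, €85,301.83):
Code 5808.68 is under a tariff-rate quota (threshold 629 kg). In-quota: 629 kg at 4%; over-quota: 872 kg at 22%.
Pro-rata value split: in-quota = €85,301.83 × 629/1,501 = €35,746.07; over-quota = €85,301.83 − €35,746.07 = €49,555.76.
In-quota duty = €35,746.07 × 4% = €1,429.84. Over-quota duty = €49,555.76 × 22% = €10,902.27.
Line duty = €1,429.84 + €10,902.27 = €12,332.11.
Total = €81,458.05 + €1,139.17 + €10,352.50 + €12,332.11 = €105,281.83.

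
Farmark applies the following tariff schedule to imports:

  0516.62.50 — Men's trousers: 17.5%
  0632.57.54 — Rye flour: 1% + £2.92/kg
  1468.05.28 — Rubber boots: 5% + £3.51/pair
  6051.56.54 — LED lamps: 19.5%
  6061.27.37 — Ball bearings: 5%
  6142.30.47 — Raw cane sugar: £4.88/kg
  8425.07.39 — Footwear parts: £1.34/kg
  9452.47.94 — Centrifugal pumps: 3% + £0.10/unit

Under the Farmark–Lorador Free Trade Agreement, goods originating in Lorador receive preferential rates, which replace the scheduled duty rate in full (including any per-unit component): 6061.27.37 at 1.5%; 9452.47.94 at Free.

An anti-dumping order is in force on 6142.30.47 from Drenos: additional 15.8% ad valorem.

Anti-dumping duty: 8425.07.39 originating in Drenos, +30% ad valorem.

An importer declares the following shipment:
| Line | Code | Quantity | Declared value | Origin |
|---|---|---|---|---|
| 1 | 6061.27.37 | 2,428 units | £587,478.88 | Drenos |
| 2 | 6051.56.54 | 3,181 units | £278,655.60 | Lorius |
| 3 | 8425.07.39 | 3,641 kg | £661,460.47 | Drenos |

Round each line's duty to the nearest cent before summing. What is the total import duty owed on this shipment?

£287,028.86

Line 1 (6061.27.37, Drenos, 2,428 units, £587,478.88):
Base rate for 6061.27.37 is 5%.
6061.27.37 has an FTA preferential rate, but origin Drenos is not Lorador; base rate stands.
Duty = £587,478.88 × 5% = £29,373.94.
Line 2 (6051.56.54, Lorius, 3,181 units, £278,655.60):
Base rate for 6051.56.54 is 19.5%.
Duty = £278,655.60 × 19.5% = £54,337.84.
Line 3 (8425.07.39, Drenos, 3,641 kg, £661,460.47):
Base rate for 8425.07.39 is £1.34/kg.
Additional duty on 8425.07.39 from Drenos: +30% ad valorem. Applied ad valorem rate = 30%.
Duty = £661,460.47 × 30% + 3,641 × £1.34 = £203,317.08.
Total = £29,373.94 + £54,337.84 + £203,317.08 = £287,028.86.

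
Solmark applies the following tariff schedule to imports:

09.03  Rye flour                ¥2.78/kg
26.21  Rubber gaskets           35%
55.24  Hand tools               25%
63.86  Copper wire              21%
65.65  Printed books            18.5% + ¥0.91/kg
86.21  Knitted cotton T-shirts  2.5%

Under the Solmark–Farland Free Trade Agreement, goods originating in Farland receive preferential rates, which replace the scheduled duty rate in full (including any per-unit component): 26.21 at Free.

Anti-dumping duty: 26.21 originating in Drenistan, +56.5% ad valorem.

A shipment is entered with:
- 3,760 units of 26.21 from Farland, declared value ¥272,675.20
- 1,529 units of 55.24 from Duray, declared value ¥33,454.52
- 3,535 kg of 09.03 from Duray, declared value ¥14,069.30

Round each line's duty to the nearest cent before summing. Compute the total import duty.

Line 1 (26.21, Farland, 3,760 units, ¥272,675.20):
Base rate for 26.21 is 35%.
Origin Farland qualifies under the Solmark–Farland agreement and 26.21 is covered: preferential rate Free applies instead.
The additional-duty order on 26.21 targets Drenistan, not Farland; it does not apply.
Duty = ¥272,675.20 × 0% = ¥0.00.
Line 2 (55.24, Duray, 1,529 units, ¥33,454.52):
Base rate for 55.24 is 25%.
Duty = ¥33,454.52 × 25% = ¥8,363.63.
Line 3 (09.03, Duray, 3,535 kg, ¥14,069.30):
Base rate for 09.03 is ¥2.78/kg.
Duty = 3,535 × ¥2.78 = ¥9,827.30.
Total = ¥0.00 + ¥8,363.63 + ¥9,827.30 = ¥18,190.93.

¥18,190.93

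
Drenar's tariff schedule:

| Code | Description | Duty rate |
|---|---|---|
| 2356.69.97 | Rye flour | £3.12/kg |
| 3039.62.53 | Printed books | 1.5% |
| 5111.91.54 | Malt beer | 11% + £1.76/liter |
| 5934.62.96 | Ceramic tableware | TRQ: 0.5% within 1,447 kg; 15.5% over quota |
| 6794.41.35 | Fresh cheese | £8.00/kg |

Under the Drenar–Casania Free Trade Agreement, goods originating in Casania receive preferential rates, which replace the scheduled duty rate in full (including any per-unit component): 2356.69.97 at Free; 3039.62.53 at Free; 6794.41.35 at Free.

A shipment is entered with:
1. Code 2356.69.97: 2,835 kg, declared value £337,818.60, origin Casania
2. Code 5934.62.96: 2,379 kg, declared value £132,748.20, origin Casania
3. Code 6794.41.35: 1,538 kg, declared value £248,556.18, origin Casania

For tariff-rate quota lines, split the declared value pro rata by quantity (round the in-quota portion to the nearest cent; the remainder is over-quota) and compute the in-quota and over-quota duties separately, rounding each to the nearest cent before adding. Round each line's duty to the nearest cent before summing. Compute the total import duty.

£8,464.58

Line 1 (2356.69.97, Casania, 2,835 kg, £337,818.60):
Base rate for 2356.69.97 is £3.12/kg.
Origin Casania qualifies under the Drenar–Casania agreement and 2356.69.97 is covered: preferential rate Free applies instead.
Duty = £337,818.60 × 0% = £0.00.
Line 2 (5934.62.96, Casania, 2,379 kg, £132,748.20):
Code 5934.62.96 is under a tariff-rate quota (threshold 1,447 kg). In-quota: 1,447 kg at 0.5%; over-quota: 932 kg at 15.5%.
Pro-rata value split: in-quota = £132,748.20 × 1,447/2,379 = £80,742.60; over-quota = £132,748.20 − £80,742.60 = £52,005.60.
In-quota duty = £80,742.60 × 0.5% = £403.71. Over-quota duty = £52,005.60 × 15.5% = £8,060.87.
Line duty = £403.71 + £8,060.87 = £8,464.58.
Line 3 (6794.41.35, Casania, 1,538 kg, £248,556.18):
Base rate for 6794.41.35 is £8.00/kg.
Origin Casania qualifies under the Drenar–Casania agreement and 6794.41.35 is covered: preferential rate Free applies instead.
Duty = £248,556.18 × 0% = £0.00.
Total = £0.00 + £8,464.58 + £0.00 = £8,464.58.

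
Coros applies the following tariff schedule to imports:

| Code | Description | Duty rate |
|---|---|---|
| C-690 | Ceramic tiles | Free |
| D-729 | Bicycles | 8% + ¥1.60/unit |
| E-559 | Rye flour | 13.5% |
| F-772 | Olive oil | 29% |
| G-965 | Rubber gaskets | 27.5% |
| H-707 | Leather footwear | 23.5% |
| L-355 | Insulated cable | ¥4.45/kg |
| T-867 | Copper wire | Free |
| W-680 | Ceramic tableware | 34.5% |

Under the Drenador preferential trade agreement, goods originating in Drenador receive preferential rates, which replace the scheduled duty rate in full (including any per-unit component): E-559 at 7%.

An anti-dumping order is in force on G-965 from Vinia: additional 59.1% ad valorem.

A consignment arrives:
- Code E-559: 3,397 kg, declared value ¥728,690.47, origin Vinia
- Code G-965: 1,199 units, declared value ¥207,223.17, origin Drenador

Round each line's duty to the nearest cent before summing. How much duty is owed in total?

¥155,359.58

Line 1 (E-559, Vinia, 3,397 kg, ¥728,690.47):
Base rate for E-559 is 13.5%.
E-559 has an FTA preferential rate, but origin Vinia is not Drenador; base rate stands.
Duty = ¥728,690.47 × 13.5% = ¥98,373.21.
Line 2 (G-965, Drenador, 1,199 units, ¥207,223.17):
Base rate for G-965 is 27.5%.
Origin Drenador is the FTA partner but G-965 is not on the preference list; base rate stands.
The additional-duty order on G-965 targets Vinia, not Drenador; it does not apply.
Duty = ¥207,223.17 × 27.5% = ¥56,986.37.
Total = ¥98,373.21 + ¥56,986.37 = ¥155,359.58.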